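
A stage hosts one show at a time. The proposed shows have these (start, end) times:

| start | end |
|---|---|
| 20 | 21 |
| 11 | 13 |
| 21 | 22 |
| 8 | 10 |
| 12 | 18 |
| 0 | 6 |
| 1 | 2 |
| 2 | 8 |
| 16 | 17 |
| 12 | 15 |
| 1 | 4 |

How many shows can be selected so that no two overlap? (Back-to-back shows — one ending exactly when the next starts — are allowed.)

7

Sort by end time and greedily take each interval whose start is ≥ the last chosen end.
By end time: (1,2), (1,4), (0,6), (2,8), (8,10), (11,13), (12,15), (16,17), (12,18), (20,21), (21,22).
Pick (1,2); next start ≥ 2 → (2,8); next start ≥ 8 → (8,10); next start ≥ 10 → (11,13); next start ≥ 13 → (16,17); next start ≥ 17 → (20,21); next start ≥ 21 → (21,22).
Selected 7 shows.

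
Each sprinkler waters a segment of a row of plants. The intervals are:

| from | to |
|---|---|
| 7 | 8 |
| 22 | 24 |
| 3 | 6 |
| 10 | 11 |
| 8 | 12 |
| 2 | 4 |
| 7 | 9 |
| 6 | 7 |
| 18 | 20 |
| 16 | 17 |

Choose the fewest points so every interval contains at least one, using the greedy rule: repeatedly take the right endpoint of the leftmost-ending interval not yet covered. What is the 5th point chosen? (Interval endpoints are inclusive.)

Sorted: [2,4] [3,6] [6,7] [7,8] [7,9] [10,11] [8,12] [16,17] [18,20] [22,24]
{[2,4],[3,6]} hit by 4; {[6,7],[7,8],[7,9]} hit by 7; {[10,11],[8,12]} hit by 11; {[16,17]} hit by 17; {[18,20]} hit by 20; {[22,24]} hit by 24.
Points: 4, 7, 11, 17, 20, 24 (6 total).

20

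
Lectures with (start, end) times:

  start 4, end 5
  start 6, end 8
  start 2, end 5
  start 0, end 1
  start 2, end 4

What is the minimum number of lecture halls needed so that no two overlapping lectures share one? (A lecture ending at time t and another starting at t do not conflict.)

The answer is the maximum number of intervals overlapping at any instant.
starts: [0, 2, 2, 4, 6]
ends:   [1, 4, 5, 5, 8]
s0→1 e1→0 s2→1 s2→2  — peak 2.

2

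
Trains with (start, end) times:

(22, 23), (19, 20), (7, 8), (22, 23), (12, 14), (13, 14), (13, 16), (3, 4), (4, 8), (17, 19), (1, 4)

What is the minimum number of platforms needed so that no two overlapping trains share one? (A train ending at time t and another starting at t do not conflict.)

The answer is the maximum number of intervals overlapping at any instant.
Events (time:±→running): 1:+→1 3:+→2 4:-→1 4:-→0 4:+→1 7:+→2 8:-→1 8:-→0 12:+→1 13:+→2 13:+→3 … peak 3.

3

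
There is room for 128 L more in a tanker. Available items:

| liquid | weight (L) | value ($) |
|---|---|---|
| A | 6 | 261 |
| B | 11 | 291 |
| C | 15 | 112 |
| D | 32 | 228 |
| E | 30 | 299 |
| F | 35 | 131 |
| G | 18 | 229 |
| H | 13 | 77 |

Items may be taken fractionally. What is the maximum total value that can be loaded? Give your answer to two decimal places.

1508.23

Ratios (sorted): A 43.50, B 26.45, G 12.72, E 9.97, C 7.47, D 7.12, H 5.92, F 3.74
take A (6 @ 261); take B (11 @ 291); take G (18 @ 229); take E (30 @ 299); take C (15 @ 112); take D (32 @ 228); take H (13 @ 77); take 3/35 of F → 11.23. Capacity used 128/128.
Total value = 1508.23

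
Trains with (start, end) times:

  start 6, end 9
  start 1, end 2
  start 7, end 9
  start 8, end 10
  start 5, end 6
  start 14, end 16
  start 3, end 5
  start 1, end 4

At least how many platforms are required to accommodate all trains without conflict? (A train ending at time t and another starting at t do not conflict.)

3

Events (time:±→running): 1:+→1 1:+→2 2:-→1 3:+→2 4:-→1 5:-→0 5:+→1 6:-→0 6:+→1 7:+→2 8:+→3 … peak 3.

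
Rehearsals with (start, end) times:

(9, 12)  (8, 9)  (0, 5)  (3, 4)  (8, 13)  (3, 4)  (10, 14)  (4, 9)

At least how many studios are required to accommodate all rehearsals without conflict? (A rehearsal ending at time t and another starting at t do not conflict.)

Events (time:±→running): 0:+→1 3:+→2 3:+→3 … peak 3.

3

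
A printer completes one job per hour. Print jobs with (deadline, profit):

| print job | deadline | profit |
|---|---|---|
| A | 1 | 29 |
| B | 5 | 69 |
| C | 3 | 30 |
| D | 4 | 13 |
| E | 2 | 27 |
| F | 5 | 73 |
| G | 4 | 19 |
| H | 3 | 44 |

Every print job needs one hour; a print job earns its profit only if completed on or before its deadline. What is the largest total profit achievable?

By profit: F(d5,73), B(d5,69), H(d3,44), C(d3,30), A(d1,29), E(d2,27), G(d4,19), D(d4,13)
F→slot 5; B→slot 4; H→slot 3; C→slot 2; A→slot 1; E skipped; G skipped; D skipped.
Profit = 29 + 30 + 44 + 69 + 73 = 245

245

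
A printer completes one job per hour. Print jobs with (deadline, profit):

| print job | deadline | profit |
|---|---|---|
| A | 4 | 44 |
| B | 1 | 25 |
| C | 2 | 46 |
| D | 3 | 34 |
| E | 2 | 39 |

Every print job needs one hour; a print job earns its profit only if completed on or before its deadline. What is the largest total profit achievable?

Take jobs in profit order; each goes to the latest open slot no later than its deadline.
By profit: C(d2,46), A(d4,44), E(d2,39), D(d3,34), B(d1,25)
C→slot 2; A→slot 4; E→slot 1; D→slot 3; B skipped.
Profit = 39 + 46 + 34 + 44 = 163

163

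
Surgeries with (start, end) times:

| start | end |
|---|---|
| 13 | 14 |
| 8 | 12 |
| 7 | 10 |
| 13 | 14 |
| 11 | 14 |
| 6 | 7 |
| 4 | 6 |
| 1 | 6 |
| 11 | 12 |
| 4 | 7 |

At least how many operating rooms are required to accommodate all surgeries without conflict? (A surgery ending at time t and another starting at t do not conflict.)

3

Count concurrent intervals with a sweep; the peak is the room count.
starts: [1, 4, 4, 6, 7, 8, 11, 11, 13, 13]
ends:   [6, 6, 7, 7, 10, 12, 12, 14, 14, 14]
s1→1 s4→2 s4→3  — peak 3.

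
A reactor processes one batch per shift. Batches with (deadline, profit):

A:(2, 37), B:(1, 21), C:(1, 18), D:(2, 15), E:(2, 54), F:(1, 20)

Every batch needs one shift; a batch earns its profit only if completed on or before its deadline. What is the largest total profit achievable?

Sort by profit descending; place each in the latest free slot ≤ its deadline.
By profit: E(d2,54), A(d2,37), B(d1,21), F(d1,20), C(d1,18), D(d2,15)
E→slot 2; A→slot 1; B skipped; F skipped; C skipped; D skipped.
Profit = 37 + 54 = 91

91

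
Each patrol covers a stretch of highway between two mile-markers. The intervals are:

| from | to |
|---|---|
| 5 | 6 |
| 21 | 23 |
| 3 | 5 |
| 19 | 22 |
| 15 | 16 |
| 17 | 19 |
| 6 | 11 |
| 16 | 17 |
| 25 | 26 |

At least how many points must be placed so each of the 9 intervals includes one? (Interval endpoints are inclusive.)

By right end: [3,5]  [5,6]  [6,11]  [15,16]  [16,17]  [17,19]  [19,22]  [21,23]  [25,26]
[3,5] uncovered → point at 5; [6,11] uncovered → point at 11; [15,16] uncovered → point at 16; [17,19] uncovered → point at 19; [21,23] uncovered → point at 23; [25,26] uncovered → point at 26.
Points: 5, 11, 16, 19, 23, 26 (6 total).

6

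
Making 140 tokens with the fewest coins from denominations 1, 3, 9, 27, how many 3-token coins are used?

1

140 − 5×27→5 − 1×3→2 − 2×1→0
Count of 3: 1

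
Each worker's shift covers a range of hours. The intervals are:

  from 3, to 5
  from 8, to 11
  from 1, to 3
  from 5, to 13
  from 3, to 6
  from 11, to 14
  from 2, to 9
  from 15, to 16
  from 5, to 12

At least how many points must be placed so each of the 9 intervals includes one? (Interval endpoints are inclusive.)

3

Sort by right endpoint; whenever an interval is uncovered, place a point at its right end.
By right end: [1,3]  [3,5]  [3,6]  [2,9]  [8,11]  [5,12]  [5,13]  [11,14]  [15,16]
[1,3] uncovered → point at 3; [8,11] uncovered → point at 11; [15,16] uncovered → point at 16.
Points: 3, 11, 16 (3 total).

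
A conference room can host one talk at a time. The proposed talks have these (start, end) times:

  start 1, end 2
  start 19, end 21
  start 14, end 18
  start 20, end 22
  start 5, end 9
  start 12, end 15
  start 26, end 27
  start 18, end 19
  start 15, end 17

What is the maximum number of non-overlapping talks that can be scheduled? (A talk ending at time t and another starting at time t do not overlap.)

By end time: (1,2), (5,9), (12,15), (15,17), (14,18), (18,19), (19,21), (20,22), (26,27).
Pick (1,2); next start ≥ 2 → (5,9); next start ≥ 9 → (12,15); next start ≥ 15 → (15,17); next start ≥ 17 → (18,19); next start ≥ 19 → (19,21); next start ≥ 21 → (26,27).
Selected 7 talks.

7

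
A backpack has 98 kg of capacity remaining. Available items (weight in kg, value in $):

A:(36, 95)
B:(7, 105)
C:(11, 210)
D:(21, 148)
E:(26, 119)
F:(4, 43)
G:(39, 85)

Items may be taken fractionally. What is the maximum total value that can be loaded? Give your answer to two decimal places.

701.53

Ratios (sorted): C 19.09, B 15.00, F 10.75, D 7.05, E 4.58, A 2.64, G 2.18
take C (11 @ 210); take B (7 @ 105); take F (4 @ 43); take D (21 @ 148); take E (26 @ 119); take 29/36 of A → 76.53. Capacity used 98/98.
Total value = 701.53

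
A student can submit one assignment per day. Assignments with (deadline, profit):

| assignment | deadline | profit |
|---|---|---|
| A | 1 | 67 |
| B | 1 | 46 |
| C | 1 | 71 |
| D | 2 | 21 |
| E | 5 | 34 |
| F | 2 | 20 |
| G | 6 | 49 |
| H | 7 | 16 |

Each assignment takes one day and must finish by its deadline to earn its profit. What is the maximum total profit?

191

By profit: C(d1,71), A(d1,67), G(d6,49), B(d1,46), E(d5,34), D(d2,21), F(d2,20), H(d7,16)
C→slot 1; A skipped; G→slot 6; B skipped; E→slot 5; D→slot 2; F skipped; H→slot 7.
Profit = 71 + 21 + 34 + 49 + 16 = 191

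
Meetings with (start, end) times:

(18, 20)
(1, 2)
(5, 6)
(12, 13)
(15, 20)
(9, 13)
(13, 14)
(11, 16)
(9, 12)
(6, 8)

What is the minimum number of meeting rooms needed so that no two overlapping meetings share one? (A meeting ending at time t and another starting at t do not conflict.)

Events (time:±→running): 1:+→1 2:-→0 5:+→1 6:-→0 6:+→1 8:-→0 9:+→1 9:+→2 11:+→3 … peak 3.

3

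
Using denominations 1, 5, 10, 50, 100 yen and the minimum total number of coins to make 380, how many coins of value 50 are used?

1

380 = 3×100 + 1×50 + 3×10
Count of 50: 1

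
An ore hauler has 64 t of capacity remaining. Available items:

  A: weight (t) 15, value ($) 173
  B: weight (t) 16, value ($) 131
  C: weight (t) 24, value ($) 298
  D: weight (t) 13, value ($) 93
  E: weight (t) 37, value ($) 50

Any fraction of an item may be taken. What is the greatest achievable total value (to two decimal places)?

Greedy by value/weight ratio, highest first.
Order: C (298/24=12.42) > A (173/15=11.53) > B (131/16=8.19) > D (93/13=7.15) > E (50/37=1.35)
Fill: take C (24 @ 298) → take A (15 @ 173) → take B (16 @ 131) → take 9/13 of D → 64.38; 64/64 used.
Total value = 666.38

666.38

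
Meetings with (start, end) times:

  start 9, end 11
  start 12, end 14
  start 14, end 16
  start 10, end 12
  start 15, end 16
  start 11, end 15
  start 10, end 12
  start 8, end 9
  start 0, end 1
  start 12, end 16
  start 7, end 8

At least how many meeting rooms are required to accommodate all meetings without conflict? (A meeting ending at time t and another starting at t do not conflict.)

Count concurrent intervals with a sweep; the peak is the room count.
starts: [0, 7, 8, 9, 10, 10, 11, 12, 12, 14, 15]
ends:   [1, 8, 9, 11, 12, 12, 14, 15, 16, 16, 16]
s0→1 e1→0 s7→1 e8→0 s8→1 e9→0 s9→1 s10→2 s10→3  — peak 3.

3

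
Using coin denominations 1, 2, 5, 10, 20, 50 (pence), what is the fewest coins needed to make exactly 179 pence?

Greedy: take as many of the largest coin as possible, then repeat with the remainder.
179 − 3×50→29 − 1×20→9 − 1×5→4 − 2×2→0
Total coins = 3 + 1 + 1 + 2 = 7

7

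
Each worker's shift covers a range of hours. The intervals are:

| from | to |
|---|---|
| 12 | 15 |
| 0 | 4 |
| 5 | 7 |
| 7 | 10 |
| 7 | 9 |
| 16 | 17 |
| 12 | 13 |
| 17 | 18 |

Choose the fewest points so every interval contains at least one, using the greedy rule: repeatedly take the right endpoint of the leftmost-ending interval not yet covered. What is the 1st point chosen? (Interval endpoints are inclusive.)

4

Sort by right endpoint; whenever an interval is uncovered, place a point at its right end.
By right end: [0,4]  [5,7]  [7,9]  [7,10]  [12,13]  [12,15]  [16,17]  [17,18]
[0,4] uncovered → point at 4; [5,7] uncovered → point at 7; [12,13] uncovered → point at 13; [16,17] uncovered → point at 17.
Points: 4, 7, 13, 17 (4 total).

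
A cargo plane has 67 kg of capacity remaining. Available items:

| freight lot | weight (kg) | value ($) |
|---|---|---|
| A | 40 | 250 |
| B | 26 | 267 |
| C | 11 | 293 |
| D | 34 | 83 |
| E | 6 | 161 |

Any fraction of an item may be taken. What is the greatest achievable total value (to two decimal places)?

Greedy by value/weight ratio, highest first.
Order: E (161/6=26.83) > C (293/11=26.64) > B (267/26=10.27) > A (250/40=6.25) > D (83/34=2.44)
Fill: take E (6 @ 161) → take C (11 @ 293) → take B (26 @ 267) → take 24/40 of A → 150.00; 67/67 used.
Total value = 871.00

871.00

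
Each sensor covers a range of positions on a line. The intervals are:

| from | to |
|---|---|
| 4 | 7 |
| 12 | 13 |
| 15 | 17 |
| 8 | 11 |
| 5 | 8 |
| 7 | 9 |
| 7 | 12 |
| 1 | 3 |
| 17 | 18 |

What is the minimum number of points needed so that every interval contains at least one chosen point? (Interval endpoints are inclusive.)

Sorted: [1,3] [4,7] [5,8] [7,9] [8,11] [7,12] [12,13] [15,17] [17,18]
{[1,3]} hit by 3; {[4,7],[5,8],[7,9]} hit by 7; {[8,11],[7,12]} hit by 11; {[12,13]} hit by 13; {[15,17],[17,18]} hit by 17.
Points: 3, 7, 11, 13, 17 (5 total).

5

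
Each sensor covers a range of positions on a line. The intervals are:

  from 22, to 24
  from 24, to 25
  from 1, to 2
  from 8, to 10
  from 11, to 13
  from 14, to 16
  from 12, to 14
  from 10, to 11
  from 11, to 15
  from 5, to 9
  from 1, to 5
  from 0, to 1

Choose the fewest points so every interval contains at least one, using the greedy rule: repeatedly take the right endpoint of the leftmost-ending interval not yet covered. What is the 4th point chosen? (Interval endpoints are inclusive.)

14

By right end: [0,1]  [1,2]  [1,5]  [5,9]  [8,10]  [10,11]  [11,13]  [12,14]  [11,15]  [14,16]  [22,24]  [24,25]
[0,1] uncovered → point at 1; [5,9] uncovered → point at 9; [10,11] uncovered → point at 11; [12,14] uncovered → point at 14; [22,24] uncovered → point at 24.
Points: 1, 9, 11, 14, 24 (5 total).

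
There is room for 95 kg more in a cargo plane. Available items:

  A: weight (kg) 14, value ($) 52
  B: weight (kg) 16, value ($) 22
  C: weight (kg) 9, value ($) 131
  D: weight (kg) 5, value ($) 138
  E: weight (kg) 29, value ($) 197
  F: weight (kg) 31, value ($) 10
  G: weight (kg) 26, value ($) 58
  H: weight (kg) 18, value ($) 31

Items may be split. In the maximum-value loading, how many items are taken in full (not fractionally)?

5

Greedy by value/weight ratio, highest first.
Order: D (138/5=27.60) > C (131/9=14.56) > E (197/29=6.79) > A (52/14=3.71) > G (58/26=2.23) > H (31/18=1.72) > B (22/16=1.38) > F (10/31=0.32)
Fill: take D (5 @ 138) → take C (9 @ 131) → take E (29 @ 197) → take A (14 @ 52) → take G (26 @ 58) → take 12/18 of H → 20.67; 95/95 used.
5 item(s) taken whole; one partial (take 12/18 of H).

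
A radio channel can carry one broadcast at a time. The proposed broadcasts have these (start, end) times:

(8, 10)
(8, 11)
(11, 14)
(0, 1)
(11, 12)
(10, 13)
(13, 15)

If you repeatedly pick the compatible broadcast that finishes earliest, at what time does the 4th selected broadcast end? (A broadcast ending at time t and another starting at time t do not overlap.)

Greedy by earliest finish: after sorting by end time, pick each interval compatible with the last pick.
Sorted by end: (0,1)  (8,10)  (8,11)  (11,12)  (10,13)  (11,14)  (13,15)
take (0,1); take (8,10); take (11,12); take (13,15).
Selected: (0,1) (8,10) (11,12) (13,15)

15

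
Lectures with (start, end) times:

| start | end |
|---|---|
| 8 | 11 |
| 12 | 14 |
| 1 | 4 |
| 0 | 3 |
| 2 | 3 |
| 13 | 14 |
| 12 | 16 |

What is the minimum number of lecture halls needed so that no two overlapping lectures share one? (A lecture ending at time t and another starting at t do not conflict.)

3

Count concurrent intervals with a sweep; the peak is the room count.
starts: [0, 1, 2, 8, 12, 12, 13]
ends:   [3, 3, 4, 11, 14, 14, 16]
s0→1 s1→2 s2→3  — peak 3.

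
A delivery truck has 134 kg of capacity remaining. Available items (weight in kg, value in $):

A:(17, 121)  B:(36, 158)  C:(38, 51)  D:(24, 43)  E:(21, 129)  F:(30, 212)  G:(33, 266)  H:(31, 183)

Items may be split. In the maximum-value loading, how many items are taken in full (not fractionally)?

5

Order: G (266/33=8.06) > A (121/17=7.12) > F (212/30=7.07) > E (129/21=6.14) > H (183/31=5.90) > B (158/36=4.39) > D (43/24=1.79) > C (51/38=1.34)
Fill: take G (33 @ 266) → take A (17 @ 121) → take F (30 @ 212) → take E (21 @ 129) → take H (31 @ 183) → take 2/36 of B → 8.78; 134/134 used.
5 item(s) taken whole; one partial (take 2/36 of B).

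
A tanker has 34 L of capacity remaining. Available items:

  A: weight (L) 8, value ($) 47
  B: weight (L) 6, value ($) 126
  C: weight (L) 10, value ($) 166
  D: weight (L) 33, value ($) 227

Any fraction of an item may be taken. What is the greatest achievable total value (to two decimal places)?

415.82

Order: B (126/6=21.00) > C (166/10=16.60) > D (227/33=6.88) > A (47/8=5.88)
Fill: take B (6 @ 126) → take C (10 @ 166) → take 18/33 of D → 123.82; 34/34 used.
Total value = 415.82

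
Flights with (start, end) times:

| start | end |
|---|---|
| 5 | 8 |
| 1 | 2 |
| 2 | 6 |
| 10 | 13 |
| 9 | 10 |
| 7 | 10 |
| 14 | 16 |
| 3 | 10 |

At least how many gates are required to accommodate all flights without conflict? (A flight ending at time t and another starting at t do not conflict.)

starts: [1, 2, 3, 5, 7, 9, 10, 14]
ends:   [2, 6, 8, 10, 10, 10, 13, 16]
s1→1 e2→0 s2→1 s3→2 s5→3  — peak 3.

3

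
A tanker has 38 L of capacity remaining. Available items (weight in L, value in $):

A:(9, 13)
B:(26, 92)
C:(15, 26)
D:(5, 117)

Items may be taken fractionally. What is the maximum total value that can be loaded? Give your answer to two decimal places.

221.13

Greedy by value/weight ratio, highest first.
Order: D (117/5=23.40) > B (92/26=3.54) > C (26/15=1.73) > A (13/9=1.44)
Fill: take D (5 @ 117) → take B (26 @ 92) → take 7/15 of C → 12.13; 38/38 used.
Total value = 221.13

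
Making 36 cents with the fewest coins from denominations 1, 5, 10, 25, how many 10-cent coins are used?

Greedy: take as many of the largest coin as possible, then repeat with the remainder.
36 − 1×25→11 − 1×10→1 − 1×1→0
Count of 10: 1

1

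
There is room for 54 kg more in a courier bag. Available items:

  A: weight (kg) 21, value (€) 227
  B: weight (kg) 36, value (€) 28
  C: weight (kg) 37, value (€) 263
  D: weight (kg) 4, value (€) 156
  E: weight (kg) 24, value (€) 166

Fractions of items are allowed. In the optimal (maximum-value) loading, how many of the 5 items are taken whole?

Greedy by value/weight ratio, highest first.
Order: D (156/4=39.00) > A (227/21=10.81) > C (263/37=7.11) > E (166/24=6.92) > B (28/36=0.78)
Fill: take D (4 @ 156) → take A (21 @ 227) → take 29/37 of C → 206.14; 54/54 used.
2 item(s) taken whole; one partial (take 29/37 of C).

2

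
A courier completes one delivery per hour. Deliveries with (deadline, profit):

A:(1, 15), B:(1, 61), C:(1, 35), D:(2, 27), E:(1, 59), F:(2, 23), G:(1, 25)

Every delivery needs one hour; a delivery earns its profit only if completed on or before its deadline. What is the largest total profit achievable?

88

Sort by profit descending; place each in the latest free slot ≤ its deadline.
Profit order: B=61 E=59 C=35 D=27 G=25 F=23 A=15
Assign: B→slot 1, E skipped, C skipped, D→slot 2, G skipped, F skipped, A skipped.
Slots: [1:B] [2:D]
Profit = 61 + 27 = 88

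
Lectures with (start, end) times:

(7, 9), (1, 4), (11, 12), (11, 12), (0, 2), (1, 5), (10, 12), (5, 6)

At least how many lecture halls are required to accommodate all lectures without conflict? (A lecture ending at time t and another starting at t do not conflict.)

3

The answer is the maximum number of intervals overlapping at any instant.
Events (time:±→running): 0:+→1 1:+→2 1:+→3 … peak 3.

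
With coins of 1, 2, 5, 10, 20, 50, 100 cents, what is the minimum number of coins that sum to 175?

4

Greedy: take as many of the largest coin as possible, then repeat with the remainder.
175 = 1×100 + 1×50 + 1×20 + 1×5
Total coins = 1 + 1 + 1 + 1 = 4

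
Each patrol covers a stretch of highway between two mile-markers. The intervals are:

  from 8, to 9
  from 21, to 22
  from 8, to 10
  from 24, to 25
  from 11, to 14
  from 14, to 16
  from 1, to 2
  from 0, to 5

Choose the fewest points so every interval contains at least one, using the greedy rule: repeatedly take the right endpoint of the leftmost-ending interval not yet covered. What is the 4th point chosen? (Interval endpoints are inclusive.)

22

Process intervals by earliest right end; each time one isn't hit yet, stab at its right endpoint.
By right end: [1,2]  [0,5]  [8,9]  [8,10]  [11,14]  [14,16]  [21,22]  [24,25]
[1,2] uncovered → point at 2; [8,9] uncovered → point at 9; [11,14] uncovered → point at 14; [21,22] uncovered → point at 22; [24,25] uncovered → point at 25.
Points: 2, 9, 14, 22, 25 (5 total).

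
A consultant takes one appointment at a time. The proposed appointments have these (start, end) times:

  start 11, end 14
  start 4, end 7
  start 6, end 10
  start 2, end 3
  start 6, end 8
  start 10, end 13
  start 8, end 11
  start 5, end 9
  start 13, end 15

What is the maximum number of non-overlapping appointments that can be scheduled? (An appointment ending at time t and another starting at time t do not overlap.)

Greedy by earliest finish: after sorting by end time, pick each interval compatible with the last pick.
Sorted by end: (2,3)  (4,7)  (6,8)  (5,9)  (6,10)  (8,11)  (10,13)  (11,14)  (13,15)
take (2,3); take (4,7); skip (6,8); skip (5,9); skip (6,10); take (8,11); take (11,14).
Selected 4 appointments.

4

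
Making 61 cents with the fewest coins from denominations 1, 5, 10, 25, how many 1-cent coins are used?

61 = 2×25 + 1×10 + 1×1
Count of 1: 1

1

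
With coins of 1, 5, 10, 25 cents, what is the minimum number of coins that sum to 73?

7

Greedy: take as many of the largest coin as possible, then repeat with the remainder.
73 = 2×25 + 2×10 + 3×1
Total coins = 2 + 2 + 3 = 7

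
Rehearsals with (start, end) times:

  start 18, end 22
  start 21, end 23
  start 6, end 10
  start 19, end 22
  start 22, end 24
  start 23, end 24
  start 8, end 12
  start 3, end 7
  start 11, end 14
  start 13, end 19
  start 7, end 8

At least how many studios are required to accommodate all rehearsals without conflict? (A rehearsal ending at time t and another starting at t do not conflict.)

3

Events (time:±→running): 3:+→1 6:+→2 7:-→1 7:+→2 8:-→1 8:+→2 10:-→1 11:+→2 12:-→1 13:+→2 14:-→1 18:+→2 19:-→1 19:+→2 21:+→3 … peak 3.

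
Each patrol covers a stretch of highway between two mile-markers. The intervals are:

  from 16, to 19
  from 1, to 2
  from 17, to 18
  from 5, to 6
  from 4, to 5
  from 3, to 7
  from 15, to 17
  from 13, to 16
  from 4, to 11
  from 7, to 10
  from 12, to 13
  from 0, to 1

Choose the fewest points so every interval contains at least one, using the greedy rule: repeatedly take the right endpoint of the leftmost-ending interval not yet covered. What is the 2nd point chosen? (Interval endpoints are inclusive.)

Sort by right endpoint; whenever an interval is uncovered, place a point at its right end.
By right end: [0,1]  [1,2]  [4,5]  [5,6]  [3,7]  [7,10]  [4,11]  [12,13]  [13,16]  [15,17]  [17,18]  [16,19]
[0,1] uncovered → point at 1; [4,5] uncovered → point at 5; [7,10] uncovered → point at 10; [12,13] uncovered → point at 13; [15,17] uncovered → point at 17.
Points: 1, 5, 10, 13, 17 (5 total).

5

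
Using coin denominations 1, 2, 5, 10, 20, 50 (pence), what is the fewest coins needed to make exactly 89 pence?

6

Use the largest denomination that fits, subtract, and repeat.
89 = 1×50 + 1×20 + 1×10 + 1×5 + 2×2
Total coins = 1 + 1 + 1 + 1 + 2 = 6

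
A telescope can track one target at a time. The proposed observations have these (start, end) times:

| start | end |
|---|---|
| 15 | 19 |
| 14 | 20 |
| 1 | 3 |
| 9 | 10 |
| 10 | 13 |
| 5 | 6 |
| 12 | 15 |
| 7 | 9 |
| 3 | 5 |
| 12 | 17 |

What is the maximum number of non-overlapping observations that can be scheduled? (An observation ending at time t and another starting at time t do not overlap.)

7

Sorted by end: (1,3)  (3,5)  (5,6)  (7,9)  (9,10)  (10,13)  (12,15)  (12,17)  (15,19)  (14,20)
take (1,3); take (3,5); take (5,6); take (7,9); take (9,10); take (10,13); skip (12,17); take (15,19); skip (14,20).
Selected 7 observations.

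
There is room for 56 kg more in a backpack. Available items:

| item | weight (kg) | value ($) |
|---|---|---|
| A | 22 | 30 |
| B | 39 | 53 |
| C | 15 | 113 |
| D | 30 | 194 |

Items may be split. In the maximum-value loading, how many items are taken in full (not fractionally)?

Sort by value per unit weight and fill in that order.
Ratios (sorted): C 7.53, D 6.47, A 1.36, B 1.36
take C (15 @ 113); take D (30 @ 194); take 11/22 of A → 15.00. Capacity used 56/56.
2 item(s) taken whole; one partial (take 11/22 of A).

2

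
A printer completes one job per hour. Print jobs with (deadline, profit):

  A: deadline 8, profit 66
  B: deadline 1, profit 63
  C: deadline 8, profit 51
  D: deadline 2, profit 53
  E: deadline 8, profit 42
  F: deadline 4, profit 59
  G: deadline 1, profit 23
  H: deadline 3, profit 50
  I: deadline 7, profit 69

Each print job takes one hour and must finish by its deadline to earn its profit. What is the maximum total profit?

453

Profit order: I=69 A=66 B=63 F=59 D=53 C=51 H=50 E=42 G=23
Assign: I→slot 7, A→slot 8, B→slot 1, F→slot 4, D→slot 2, C→slot 6, H→slot 3, E→slot 5, G skipped.
Slots: [1:B] [2:D] [3:H] [4:F] [5:E] [6:C] [7:I] [8:A]
Profit = 63 + 53 + 50 + 59 + 42 + 51 + 69 + 66 = 453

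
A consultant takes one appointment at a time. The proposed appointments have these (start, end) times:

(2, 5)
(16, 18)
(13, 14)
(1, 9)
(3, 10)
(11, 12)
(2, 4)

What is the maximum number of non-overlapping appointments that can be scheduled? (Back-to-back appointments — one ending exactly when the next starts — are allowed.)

4

Sorted by end: (2,4)  (2,5)  (1,9)  (3,10)  (11,12)  (13,14)  (16,18)
take (2,4); take (11,12); take (13,14); take (16,18).
Selected 4 appointments.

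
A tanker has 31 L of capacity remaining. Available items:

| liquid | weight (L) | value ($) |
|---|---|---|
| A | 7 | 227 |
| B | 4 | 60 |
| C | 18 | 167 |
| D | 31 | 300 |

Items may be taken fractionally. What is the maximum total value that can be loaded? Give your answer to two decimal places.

Ratios (sorted): A 32.43, B 15.00, D 9.68, C 9.28
take A (7 @ 227); take B (4 @ 60); take 20/31 of D → 193.55. Capacity used 31/31.
Total value = 480.55

480.55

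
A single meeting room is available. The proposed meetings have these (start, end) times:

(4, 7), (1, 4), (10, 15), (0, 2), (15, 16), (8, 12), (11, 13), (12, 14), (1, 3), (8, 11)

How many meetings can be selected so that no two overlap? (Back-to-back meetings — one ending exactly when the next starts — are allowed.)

5

Greedy by earliest finish: after sorting by end time, pick each interval compatible with the last pick.
Sorted by end: (0,2)  (1,3)  (1,4)  (4,7)  (8,11)  (8,12)  (11,13)  (12,14)  (10,15)  (15,16)
take (0,2); take (4,7); take (8,11); take (11,13); skip (12,14); take (15,16).
Selected 5 meetings.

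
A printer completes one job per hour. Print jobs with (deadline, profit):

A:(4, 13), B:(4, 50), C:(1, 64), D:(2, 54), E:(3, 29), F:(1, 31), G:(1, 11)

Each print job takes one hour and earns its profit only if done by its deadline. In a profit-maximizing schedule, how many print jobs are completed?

Sort by profit descending; place each in the latest free slot ≤ its deadline.
Profit order: C=64 D=54 B=50 F=31 E=29 A=13 G=11
Assign: C→slot 1, D→slot 2, B→slot 4, F skipped, E→slot 3, A skipped, G skipped.
Slots: [1:C] [2:D] [3:E] [4:B]
4 of 7 scheduled.

4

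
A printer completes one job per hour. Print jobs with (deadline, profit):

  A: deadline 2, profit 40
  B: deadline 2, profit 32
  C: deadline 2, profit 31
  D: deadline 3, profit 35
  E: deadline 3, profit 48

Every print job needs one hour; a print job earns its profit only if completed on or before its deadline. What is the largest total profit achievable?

By profit: E(d3,48), A(d2,40), D(d3,35), B(d2,32), C(d2,31)
E→slot 3; A→slot 2; D→slot 1; B skipped; C skipped.
Profit = 35 + 40 + 48 = 123

123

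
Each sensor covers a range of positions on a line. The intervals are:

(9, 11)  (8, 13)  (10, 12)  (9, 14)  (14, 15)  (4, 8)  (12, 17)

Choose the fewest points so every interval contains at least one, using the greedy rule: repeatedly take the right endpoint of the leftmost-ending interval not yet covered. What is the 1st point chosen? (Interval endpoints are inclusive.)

8

Sorted: [4,8] [9,11] [10,12] [8,13] [9,14] [14,15] [12,17]
{[4,8]} hit by 8; {[9,11],[10,12],[8,13],[9,14]} hit by 11; {[14,15],[12,17]} hit by 15.
Points: 8, 11, 15 (3 total).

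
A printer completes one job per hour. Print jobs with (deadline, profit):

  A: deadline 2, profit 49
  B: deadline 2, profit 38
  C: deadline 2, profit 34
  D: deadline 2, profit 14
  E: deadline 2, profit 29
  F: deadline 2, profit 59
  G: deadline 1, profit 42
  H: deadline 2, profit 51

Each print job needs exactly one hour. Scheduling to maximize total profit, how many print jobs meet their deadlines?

2

Sort by profit descending; place each in the latest free slot ≤ its deadline.
By profit: F(d2,59), H(d2,51), A(d2,49), G(d1,42), B(d2,38), C(d2,34), E(d2,29), D(d2,14)
F→slot 2; H→slot 1; A skipped; G skipped; B skipped; C skipped; E skipped; D skipped.
2 of 8 scheduled.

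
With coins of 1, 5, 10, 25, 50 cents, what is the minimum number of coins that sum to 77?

77 = 1×50 + 1×25 + 2×1
Total coins = 1 + 1 + 2 = 4

4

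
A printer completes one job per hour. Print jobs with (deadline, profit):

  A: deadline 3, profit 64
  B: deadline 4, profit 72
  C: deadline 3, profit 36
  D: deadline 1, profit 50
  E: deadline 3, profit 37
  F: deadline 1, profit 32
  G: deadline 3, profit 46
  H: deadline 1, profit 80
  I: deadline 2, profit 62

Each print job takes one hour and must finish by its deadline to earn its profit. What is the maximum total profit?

278

Sort by profit descending; place each in the latest free slot ≤ its deadline.
By profit: H(d1,80), B(d4,72), A(d3,64), I(d2,62), D(d1,50), G(d3,46), E(d3,37), C(d3,36), F(d1,32)
H→slot 1; B→slot 4; A→slot 3; I→slot 2; D skipped; G skipped; E skipped; C skipped; F skipped.
Profit = 80 + 62 + 64 + 72 = 278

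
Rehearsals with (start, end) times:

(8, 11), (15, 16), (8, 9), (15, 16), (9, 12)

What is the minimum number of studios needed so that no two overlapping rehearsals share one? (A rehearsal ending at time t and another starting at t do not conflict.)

The answer is the maximum number of intervals overlapping at any instant.
Events (time:±→running): 8:+→1 8:+→2 … peak 2.

2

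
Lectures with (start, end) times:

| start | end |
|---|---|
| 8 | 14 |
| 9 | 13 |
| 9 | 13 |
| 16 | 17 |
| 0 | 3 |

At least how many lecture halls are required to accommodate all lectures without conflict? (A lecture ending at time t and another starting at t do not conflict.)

3

The answer is the maximum number of intervals overlapping at any instant.
Events (time:±→running): 0:+→1 3:-→0 8:+→1 9:+→2 9:+→3 … peak 3.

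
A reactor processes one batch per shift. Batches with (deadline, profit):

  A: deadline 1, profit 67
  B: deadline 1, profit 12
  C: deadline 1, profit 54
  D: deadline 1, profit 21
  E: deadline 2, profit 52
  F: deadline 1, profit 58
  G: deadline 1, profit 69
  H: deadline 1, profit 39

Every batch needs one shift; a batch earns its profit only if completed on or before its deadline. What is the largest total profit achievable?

Take jobs in profit order; each goes to the latest open slot no later than its deadline.
Profit order: G=69 A=67 F=58 C=54 E=52 H=39 D=21 B=12
Assign: G→slot 1, A skipped, F skipped, C skipped, E→slot 2, H skipped, D skipped, B skipped.
Slots: [1:G] [2:E]
Profit = 69 + 52 = 121

121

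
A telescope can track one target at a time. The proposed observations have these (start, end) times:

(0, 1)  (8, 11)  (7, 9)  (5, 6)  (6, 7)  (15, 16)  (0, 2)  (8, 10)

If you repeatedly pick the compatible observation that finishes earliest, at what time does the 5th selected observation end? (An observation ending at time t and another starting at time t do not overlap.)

Sort by end time and greedily take each interval whose start is ≥ the last chosen end.
Sorted by end: (0,1)  (0,2)  (5,6)  (6,7)  (7,9)  (8,10)  (8,11)  (15,16)
take (0,1); take (5,6); take (6,7); take (7,9); take (15,16).
Selected: (0,1) (5,6) (6,7) (7,9) (15,16)

16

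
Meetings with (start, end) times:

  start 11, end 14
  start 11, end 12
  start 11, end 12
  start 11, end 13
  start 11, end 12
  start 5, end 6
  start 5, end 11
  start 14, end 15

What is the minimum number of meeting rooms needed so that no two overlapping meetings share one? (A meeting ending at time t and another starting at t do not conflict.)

Count concurrent intervals with a sweep; the peak is the room count.
Events (time:±→running): 5:+→1 5:+→2 6:-→1 11:-→0 11:+→1 11:+→2 11:+→3 11:+→4 11:+→5 … peak 5.

5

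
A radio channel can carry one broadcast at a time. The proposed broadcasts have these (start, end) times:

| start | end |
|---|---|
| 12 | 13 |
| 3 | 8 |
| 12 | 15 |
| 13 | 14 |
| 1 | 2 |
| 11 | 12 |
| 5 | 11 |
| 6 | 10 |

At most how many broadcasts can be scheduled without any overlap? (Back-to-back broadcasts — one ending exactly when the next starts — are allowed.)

5

Sorted by end: (1,2)  (3,8)  (6,10)  (5,11)  (11,12)  (12,13)  (13,14)  (12,15)
take (1,2); take (3,8); take (11,12); take (12,13); take (13,14); skip (12,15).
Selected 5 broadcasts.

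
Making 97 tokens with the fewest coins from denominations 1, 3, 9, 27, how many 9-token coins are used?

Use the largest denomination that fits, subtract, and repeat.
97 = 3×27 + 1×9 + 2×3 + 1×1
Count of 9: 1

1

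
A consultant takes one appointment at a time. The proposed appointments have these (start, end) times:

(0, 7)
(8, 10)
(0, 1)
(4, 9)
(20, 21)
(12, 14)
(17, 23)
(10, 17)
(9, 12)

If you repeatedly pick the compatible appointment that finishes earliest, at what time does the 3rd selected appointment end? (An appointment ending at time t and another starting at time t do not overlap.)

12

Sort by end time and greedily take each interval whose start is ≥ the last chosen end.
Sorted by end: (0,1)  (0,7)  (4,9)  (8,10)  (9,12)  (12,14)  (10,17)  (20,21)  (17,23)
take (0,1); skip (0,7); take (4,9); skip (8,10); take (9,12); take (12,14); skip (10,17); take (20,21).
Selected: (0,1) (4,9) (9,12) (12,14) (20,21)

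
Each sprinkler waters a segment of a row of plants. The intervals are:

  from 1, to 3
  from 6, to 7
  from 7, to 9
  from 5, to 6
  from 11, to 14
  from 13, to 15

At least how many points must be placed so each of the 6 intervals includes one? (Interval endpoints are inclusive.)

Process intervals by earliest right end; each time one isn't hit yet, stab at its right endpoint.
By right end: [1,3]  [5,6]  [6,7]  [7,9]  [11,14]  [13,15]
[1,3] uncovered → point at 3; [5,6] uncovered → point at 6; [7,9] uncovered → point at 9; [11,14] uncovered → point at 14.
Points: 3, 6, 9, 14 (4 total).

4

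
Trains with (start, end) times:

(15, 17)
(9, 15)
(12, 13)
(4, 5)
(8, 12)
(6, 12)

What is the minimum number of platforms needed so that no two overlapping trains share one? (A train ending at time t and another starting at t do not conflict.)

starts: [4, 6, 8, 9, 12, 15]
ends:   [5, 12, 12, 13, 15, 17]
s4→1 e5→0 s6→1 s8→2 s9→3  — peak 3.

3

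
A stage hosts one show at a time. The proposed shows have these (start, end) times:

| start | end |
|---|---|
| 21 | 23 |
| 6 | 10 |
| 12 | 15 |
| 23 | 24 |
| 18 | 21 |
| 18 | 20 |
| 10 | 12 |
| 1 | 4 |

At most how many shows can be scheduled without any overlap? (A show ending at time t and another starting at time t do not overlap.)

Order by finish time; keep every interval that doesn't clash with the previous kept one.
Sorted by end: (1,4)  (6,10)  (10,12)  (12,15)  (18,20)  (18,21)  (21,23)  (23,24)
take (1,4); take (6,10); take (10,12); take (12,15); take (18,20); skip (18,21); take (21,23); take (23,24).
Selected 7 shows.

7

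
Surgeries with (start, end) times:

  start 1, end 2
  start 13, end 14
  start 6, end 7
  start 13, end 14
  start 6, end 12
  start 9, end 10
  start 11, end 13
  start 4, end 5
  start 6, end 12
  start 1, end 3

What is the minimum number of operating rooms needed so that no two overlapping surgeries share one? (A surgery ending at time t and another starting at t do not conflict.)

starts: [1, 1, 4, 6, 6, 6, 9, 11, 13, 13]
ends:   [2, 3, 5, 7, 10, 12, 12, 13, 14, 14]
s1→1 s1→2 e2→1 e3→0 s4→1 e5→0 s6→1 s6→2 s6→3  — peak 3.

3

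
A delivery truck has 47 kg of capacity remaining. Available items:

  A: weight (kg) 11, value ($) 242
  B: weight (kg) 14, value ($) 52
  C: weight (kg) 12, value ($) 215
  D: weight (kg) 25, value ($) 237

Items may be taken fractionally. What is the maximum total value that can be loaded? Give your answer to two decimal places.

684.52

Greedy by value/weight ratio, highest first.
Order: A (242/11=22.00) > C (215/12=17.92) > D (237/25=9.48) > B (52/14=3.71)
Fill: take A (11 @ 242) → take C (12 @ 215) → take 24/25 of D → 227.52; 47/47 used.
Total value = 684.52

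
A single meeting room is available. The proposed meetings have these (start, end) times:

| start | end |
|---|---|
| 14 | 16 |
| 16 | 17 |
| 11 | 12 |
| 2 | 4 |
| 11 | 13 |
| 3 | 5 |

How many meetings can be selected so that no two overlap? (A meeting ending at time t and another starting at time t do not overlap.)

4

By end time: (2,4), (3,5), (11,12), (11,13), (14,16), (16,17).
Pick (2,4); next start ≥ 4 → (11,12); next start ≥ 12 → (14,16); next start ≥ 16 → (16,17).
Selected 4 meetings.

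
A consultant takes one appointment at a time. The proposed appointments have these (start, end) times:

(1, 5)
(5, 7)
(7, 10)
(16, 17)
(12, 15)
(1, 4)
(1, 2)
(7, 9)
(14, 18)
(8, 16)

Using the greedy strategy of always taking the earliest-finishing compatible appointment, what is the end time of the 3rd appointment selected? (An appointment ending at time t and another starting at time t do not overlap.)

Sort by end time and greedily take each interval whose start is ≥ the last chosen end.
Sorted by end: (1,2)  (1,4)  (1,5)  (5,7)  (7,9)  (7,10)  (12,15)  (8,16)  (16,17)  (14,18)
take (1,2); take (5,7); take (7,9); skip (7,10); take (12,15); take (16,17).
Selected: (1,2) (5,7) (7,9) (12,15) (16,17)

9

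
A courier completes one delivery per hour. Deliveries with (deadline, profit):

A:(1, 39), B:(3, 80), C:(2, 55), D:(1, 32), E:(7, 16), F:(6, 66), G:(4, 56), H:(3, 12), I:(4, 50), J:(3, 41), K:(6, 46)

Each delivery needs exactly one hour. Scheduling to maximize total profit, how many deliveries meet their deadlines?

7

Profit order: B=80 F=66 G=56 C=55 I=50 K=46 J=41 A=39 D=32 E=16 H=12
Assign: B→slot 3, F→slot 6, G→slot 4, C→slot 2, I→slot 1, K→slot 5, J skipped, A skipped, D skipped, E→slot 7, H skipped.
Slots: [1:I] [2:C] [3:B] [4:G] [5:K] [6:F] [7:E]
7 of 11 scheduled.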